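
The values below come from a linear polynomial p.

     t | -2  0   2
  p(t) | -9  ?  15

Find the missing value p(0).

3

The 2 known points determine the degree-1 polynomial uniquely.
Write p(t) = at + b. Substituting each data point gives a linear system:
  -2a + b = -9
  2a + b = 15
Solving the system yields a = 6, b = 3.
So p(t) = 6t + 3.
Then p(0) = 3.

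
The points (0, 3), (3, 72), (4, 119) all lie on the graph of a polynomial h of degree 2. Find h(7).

Write h(s) = as^2 + bs + c. Substituting each data point gives a linear system:
  c = 3
  9a + 3b + c = 72
  16a + 4b + c = 119
Solving the system yields a = 6, b = 5, c = 3.
So h(s) = 6s² + 5s + 3.
Then h(7) = 332.

332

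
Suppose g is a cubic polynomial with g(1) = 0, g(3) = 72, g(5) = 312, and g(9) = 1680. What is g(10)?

2277

Using the Lagrange interpolation formula with nodes 1, 3, 5, 9:
  L_0(s) = (s - 3)(s - 5)(s - 9) / -64
  L_1(s) = (s - 1)(s - 5)(s - 9) / 24
  L_2(s) = (s - 1)(s - 3)(s - 9) / -32
  L_3(s) = (s - 1)(s - 3)(s - 5) / 192
Then g(s) = 0·L_0(s) + 72·L_1(s) + 312·L_2(s) + 1680·L_3(s).
Expanding and collecting terms gives g(s) = 2s^3 + 3s^2 - 2s - 3.
Evaluating at s = 10: g(10) = 2277.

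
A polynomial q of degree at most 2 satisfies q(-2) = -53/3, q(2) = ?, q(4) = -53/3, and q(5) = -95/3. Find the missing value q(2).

-5/3

The 3 known points determine the degree-2 polynomial uniquely.
Write q(s) = as^2 + bs + c. Substituting each data point gives a linear system:
  4a - 2b + c = -53/3
  16a + 4b + c = -53/3
  25a + 5b + c = -95/3
Solving the system yields a = -2, b = 4, c = -5/3.
So q(s) = -2s² + 4s - 5/3.
Then q(2) = -5/3.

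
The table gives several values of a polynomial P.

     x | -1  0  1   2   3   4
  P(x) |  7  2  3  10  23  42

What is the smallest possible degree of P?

Forward differences of the values at x = -1, 0, 1, 2, 3, 4:
  P  : 7  2  3  10  23  42
  Δ  : -5  1  7  13  19
  Δ^2: 6  6  6  6
  Δ^3: 0  0  0
  Δ^4: 0  0
  Δ^5: 0
The second differences are constant (6) and nonzero, while all higher differences vanish, so the minimal degree is 2.

2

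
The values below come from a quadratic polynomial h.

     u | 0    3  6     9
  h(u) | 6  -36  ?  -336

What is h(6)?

The 3 known points determine the degree-2 polynomial uniquely.
Write h(u) = au^2 + bu + c. Substituting each data point gives a linear system:
  c = 6
  9a + 3b + c = -36
  81a + 9b + c = -336
Solving the system yields a = -4, b = -2, c = 6.
So h(u) = -4u^2 - 2u + 6.
Then h(6) = -150.

-150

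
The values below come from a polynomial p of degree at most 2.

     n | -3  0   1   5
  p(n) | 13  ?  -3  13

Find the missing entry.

The 3 known points determine the degree-2 polynomial uniquely.
Write p(n) = an^2 + bn + c. Substituting each data point gives a linear system:
  9a - 3b + c = 13
  a + b + c = -3
  25a + 5b + c = 13
Solving the system yields a = 1, b = -2, c = -2.
So p(n) = n^2 - 2n - 2.
Then p(0) = -2.

-2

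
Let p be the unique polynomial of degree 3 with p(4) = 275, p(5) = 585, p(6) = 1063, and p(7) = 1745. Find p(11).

7233

Write p(t) = at^3 + bt^2 + ct + d. Substituting each data point gives a linear system:
  64a + 16b + 4c + d = 275
  125a + 25b + 5c + d = 585
  216a + 36b + 6c + d = 1063
  343a + 49b + 7c + d = 1745
Solving the system yields a = 6, b = -6, c = -2, d = -5.
So p(t) = 6t^3 - 6t^2 - 2t - 5.
Then p(11) = 7233.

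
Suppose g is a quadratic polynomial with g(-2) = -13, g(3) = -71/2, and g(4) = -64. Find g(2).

-15

Using the Lagrange interpolation formula with nodes -2, 3, 4:
  L_0(x) = (x - 3)(x - 4) / 30
  L_1(x) = (x + 2)(x - 4) / -5
  L_2(x) = (x + 2)(x - 3) / 6
Then g(x) = -13·L_0(x) - 71/2·L_1(x) - 64·L_2(x).
Expanding and collecting terms gives g(x) = -4x² - (1/2)x + 2.
Evaluating at x = 2: g(2) = -15.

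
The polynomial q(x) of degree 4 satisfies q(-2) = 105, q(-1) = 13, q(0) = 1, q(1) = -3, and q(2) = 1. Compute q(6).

Using the Lagrange interpolation formula with nodes -2, -1, 0, 1, 2:
  L_0(x) = (x + 1)x(x - 1)(x - 2) / 24
  L_1(x) = (x + 2)x(x - 1)(x - 2) / -6
  L_2(x) = (x + 2)(x + 1)(x - 1)(x - 2) / 4
  L_3(x) = (x + 2)(x + 1)x(x - 2) / -6
  L_4(x) = (x + 2)(x + 1)x(x - 1) / 24
Then q(x) = 105·L_0(x) + 13·L_1(x) + 1·L_2(x) - 3·L_3(x) + 1·L_4(x).
Expanding and collecting terms gives q(x) = 3x^4 - 6x^3 + x^2 - 2x + 1.
Evaluating at x = 6: q(6) = 2617.

2617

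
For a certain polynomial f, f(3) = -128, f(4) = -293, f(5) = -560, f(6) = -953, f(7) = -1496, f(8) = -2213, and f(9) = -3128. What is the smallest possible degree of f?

3

Forward differences of the values at n = 3, 4, 5, 6, 7, 8, 9:
  f  : -128  -293  -560  -953  -1496  -2213  -3128
  Δ  : -165  -267  -393  -543  -717  -915
  Δ^2: -102  -126  -150  -174  -198
  Δ^3: -24  -24  -24  -24
  Δ^4: 0  0  0
  Δ^5: 0  0
  Δ^6: 0
The third differences are constant (-24) and nonzero, while all higher differences vanish, so the minimal degree is 3.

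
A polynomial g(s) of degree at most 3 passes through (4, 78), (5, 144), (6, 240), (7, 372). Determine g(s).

Write g(s) = as^3 + bs^2 + cs + d. Substituting each data point gives a linear system:
  64a + 16b + 4c + d = 78
  125a + 25b + 5c + d = 144
  216a + 36b + 6c + d = 240
  343a + 49b + 7c + d = 372
Solving the system yields a = 1, b = 0, c = 5, d = -6.
So g(s) = s³ + 5s - 6.
Check: g(7) = 372. ✓

g(s) = s^3 + 5s - 6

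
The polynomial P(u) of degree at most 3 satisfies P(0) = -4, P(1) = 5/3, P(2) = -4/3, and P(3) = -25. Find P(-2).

Using the Lagrange interpolation formula with nodes 0, 1, 2, 3:
  L_0(u) = (u - 1)(u - 2)(u - 3) / -6
  L_1(u) = u(u - 2)(u - 3) / 2
  L_2(u) = u(u - 1)(u - 3) / -2
  L_3(u) = u(u - 1)(u - 2) / 6
Then P(u) = -4·L_0(u) + 5/3·L_1(u) - 4/3·L_2(u) - 25·L_3(u).
Expanding and collecting terms gives P(u) = -2u^3 + (5/3)u^2 + 6u - 4.
Evaluating at u = -2: P(-2) = 20/3.

20/3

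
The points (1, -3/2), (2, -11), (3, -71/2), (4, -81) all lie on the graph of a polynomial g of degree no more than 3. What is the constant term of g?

-1

Write g(s) = as^3 + bs^2 + cs + d. Substituting each data point gives a linear system:
  a + b + c + d = -3/2
  8a + 4b + 2c + d = -11
  27a + 9b + 3c + d = -71/2
  64a + 16b + 4c + d = -81
Solving the system yields a = -1, b = -3/2, c = 2, d = -1.
So g(s) = -s^3 - (3/2)s^2 + 2s - 1.
The constant term is -1.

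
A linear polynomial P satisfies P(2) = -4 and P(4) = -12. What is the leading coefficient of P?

Write P(n) = an + b. Substituting each data point gives a linear system:
  2a + b = -4
  4a + b = -12
Solving the system yields a = -4, b = 4.
So P(n) = -4n + 4.
The leading coefficient is -4.

-4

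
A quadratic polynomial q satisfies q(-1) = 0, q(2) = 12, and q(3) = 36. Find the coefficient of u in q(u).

-1

Write q(u) = au^2 + bu + c. Substituting each data point gives a linear system:
  a - b + c = 0
  4a + 2b + c = 12
  9a + 3b + c = 36
Solving the system yields a = 5, b = -1, c = -6.
So q(u) = 5u^2 - u - 6.
The coefficient of u is -1.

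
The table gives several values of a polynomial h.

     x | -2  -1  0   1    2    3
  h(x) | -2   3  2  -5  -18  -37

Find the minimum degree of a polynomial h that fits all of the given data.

2

Forward differences of the values at x = -2, -1, 0, 1, 2, 3:
  h  : -2  3  2  -5  -18  -37
  Δ  : 5  -1  -7  -13  -19
  Δ^2: -6  -6  -6  -6
  Δ^3: 0  0  0
  Δ^4: 0  0
  Δ^5: 0
The second differences are constant (-6) and nonzero, while all higher differences vanish, so the minimal degree is 2.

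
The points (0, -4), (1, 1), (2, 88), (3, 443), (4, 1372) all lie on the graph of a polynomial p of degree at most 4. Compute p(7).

Write p(n) = an^4 + bn^3 + cn^2 + dn + e. Substituting each data point gives a linear system:
  e = -4
  a + b + c + d + e = 1
  16a + 8b + 4c + 2d + e = 88
  81a + 27b + 9c + 3d + e = 443
  256a + 64b + 16c + 4d + e = 1372
Solving the system yields a = 5, b = 1, c = 3, d = -4, e = -4.
So p(n) = 5n^4 + n^3 + 3n^2 - 4n - 4.
Then p(7) = 12463.

12463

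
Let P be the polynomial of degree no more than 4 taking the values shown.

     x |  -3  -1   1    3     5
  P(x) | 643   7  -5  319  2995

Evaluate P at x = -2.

139

Forward differences of the values at x = -3, -1, 1, 3, 5:
  P  : 643  7  -5  319  2995
  Δ  : -636  -12  324  2676
  Δ^2: 624  336  2352
  Δ^3: -288  2016
  Δ^4: 2304
The fourth differences are constant, confirming degree 4.
Interpolating (Newton forward form) and evaluating at x = -2 gives P(-2) = 139.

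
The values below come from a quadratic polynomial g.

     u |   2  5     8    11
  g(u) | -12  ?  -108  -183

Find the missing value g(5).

-51

On equispaced nodes a degree-2 polynomial has vanishing third forward difference, so
  - g(2) + 3·g(5) - 3·g(8) + g(11) = 0.
Substituting the known values and solving for g(5):
  3·g(5) = -153
  g(5) = -51.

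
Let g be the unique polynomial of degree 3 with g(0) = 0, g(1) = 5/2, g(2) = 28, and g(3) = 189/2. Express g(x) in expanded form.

g(x) = 3x^3 + (5/2)x^2 - 3x

Using the Lagrange interpolation formula with nodes 0, 1, 2, 3:
  L_0(x) = (x - 1)(x - 2)(x - 3) / -6
  L_1(x) = x(x - 2)(x - 3) / 2
  L_2(x) = x(x - 1)(x - 3) / -2
  L_3(x) = x(x - 1)(x - 2) / 6
Then g(x) = 0·L_0(x) + 5/2·L_1(x) + 28·L_2(x) + 189/2·L_3(x).
Expanding and collecting terms gives g(x) = 3x^3 + (5/2)x^2 - 3x.
Check: g(2) = 28. ✓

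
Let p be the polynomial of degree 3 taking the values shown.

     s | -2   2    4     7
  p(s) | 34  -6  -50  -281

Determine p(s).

Write p(s) = as^3 + bs^2 + cs + d. Substituting each data point gives a linear system:
  -8a + 4b - 2c + d = 34
  8a + 4b + 2c + d = -6
  64a + 16b + 4c + d = -50
  343a + 49b + 7c + d = -281
Solving the system yields a = -1, b = 2, c = -6, d = 6.
So p(s) = -s^3 + 2s^2 - 6s + 6.
Check: p(4) = -50. ✓

p(s) = -s^3 + 2s^2 - 6s + 6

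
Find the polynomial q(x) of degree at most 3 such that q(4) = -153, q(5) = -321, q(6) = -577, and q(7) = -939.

Write q(x) = ax^3 + bx^2 + cx + d. Substituting each data point gives a linear system:
  64a + 16b + 4c + d = -153
  125a + 25b + 5c + d = -321
  216a + 36b + 6c + d = -577
  343a + 49b + 7c + d = -939
Solving the system yields a = -3, b = 1, c = 6, d = -1.
So q(x) = -3x^3 + x^2 + 6x - 1.
Check: q(5) = -321. ✓

q(x) = -3x^3 + x^2 + 6x - 1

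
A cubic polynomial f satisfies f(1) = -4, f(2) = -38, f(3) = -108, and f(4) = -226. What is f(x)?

Write f(x) = ax^3 + bx^2 + cx + d. Substituting each data point gives a linear system:
  a + b + c + d = -4
  8a + 4b + 2c + d = -38
  27a + 9b + 3c + d = -108
  64a + 16b + 4c + d = -226
Solving the system yields a = -2, b = -6, c = -2, d = 6.
So f(x) = -2x³ - 6x² - 2x + 6.
Check: f(2) = -38. ✓

f(x) = -2x^3 - 6x^2 - 2x + 6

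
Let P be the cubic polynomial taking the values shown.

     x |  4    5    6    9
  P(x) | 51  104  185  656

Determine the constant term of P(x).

-1

Write P(x) = ax^3 + bx^2 + cx + d. Substituting each data point gives a linear system:
  64a + 16b + 4c + d = 51
  125a + 25b + 5c + d = 104
  216a + 36b + 6c + d = 185
  729a + 81b + 9c + d = 656
Solving the system yields a = 1, b = -1, c = 1, d = -1.
So P(x) = x³ - x² + x - 1.
The constant term is -1.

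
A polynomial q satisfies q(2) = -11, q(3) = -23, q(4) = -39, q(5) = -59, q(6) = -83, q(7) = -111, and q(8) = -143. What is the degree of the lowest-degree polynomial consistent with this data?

Forward differences of the values at u = 2, 3, 4, 5, 6, 7, 8:
  q  : -11  -23  -39  -59  -83  -111  -143
  Δ  : -12  -16  -20  -24  -28  -32
  Δ^2: -4  -4  -4  -4  -4
  Δ^3: 0  0  0  0
  Δ^4: 0  0  0
  Δ^5: 0  0
  Δ^6: 0
The second differences are constant (-4) and nonzero, while all higher differences vanish, so the minimal degree is 2.

2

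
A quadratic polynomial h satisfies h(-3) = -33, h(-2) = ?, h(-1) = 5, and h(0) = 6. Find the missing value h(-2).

On equispaced nodes a degree-2 polynomial has vanishing third forward difference, so
  - h(-3) + 3·h(-2) - 3·h(-1) + h(0) = 0.
Substituting the known values and solving for h(-2):
  3·h(-2) = -24
  h(-2) = -8.

-8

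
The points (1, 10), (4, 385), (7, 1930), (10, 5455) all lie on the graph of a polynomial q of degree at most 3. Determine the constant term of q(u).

5

Write q(u) = au^3 + bu^2 + cu + d. Substituting each data point gives a linear system:
  a + b + c + d = 10
  64a + 16b + 4c + d = 385
  343a + 49b + 7c + d = 1930
  1000a + 100b + 10c + d = 5455
Solving the system yields a = 5, b = 5, c = -5, d = 5.
So q(u) = 5u^3 + 5u^2 - 5u + 5.
The constant term is 5.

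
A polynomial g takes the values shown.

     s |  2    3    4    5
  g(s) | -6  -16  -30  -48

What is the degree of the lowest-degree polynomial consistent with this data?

2

Forward differences of the values at s = 2, 3, 4, 5:
  g  : -6  -16  -30  -48
  Δ  : -10  -14  -18
  Δ^2: -4  -4
  Δ^3: 0
The second differences are constant (-4) and nonzero, while all higher differences vanish, so the minimal degree is 2.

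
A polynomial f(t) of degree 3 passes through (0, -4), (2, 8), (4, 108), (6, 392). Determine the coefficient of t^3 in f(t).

Write f(t) = at^3 + bt^2 + ct + d. Substituting each data point gives a linear system:
  d = -4
  8a + 4b + 2c + d = 8
  64a + 16b + 4c + d = 108
  216a + 36b + 6c + d = 392
Solving the system yields a = 2, b = -1, c = 0, d = -4.
So f(t) = 2t^3 - t^2 - 4.
The leading coefficient is 2.

2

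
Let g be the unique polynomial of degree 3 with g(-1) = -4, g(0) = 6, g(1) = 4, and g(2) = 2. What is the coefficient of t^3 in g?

Write g(t) = at^3 + bt^2 + ct + d. Substituting each data point gives a linear system:
  -a + b - c + d = -4
  d = 6
  a + b + c + d = 4
  8a + 4b + 2c + d = 2
Solving the system yields a = 2, b = -6, c = 2, d = 6.
So g(t) = 2t^3 - 6t^2 + 2t + 6.
The leading coefficient is 2.

2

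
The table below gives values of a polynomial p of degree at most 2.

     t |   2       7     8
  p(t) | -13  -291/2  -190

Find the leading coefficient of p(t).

-3

Write p(t) = at^2 + bt + c. Substituting each data point gives a linear system:
  4a + 2b + c = -13
  49a + 7b + c = -291/2
  64a + 8b + c = -190
Solving the system yields a = -3, b = 1/2, c = -2.
So p(t) = -3t^2 + (1/2)t - 2.
The leading coefficient is -3.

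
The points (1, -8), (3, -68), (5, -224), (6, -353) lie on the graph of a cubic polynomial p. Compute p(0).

Write p(x) = ax^3 + bx^2 + cx + d. Substituting each data point gives a linear system:
  a + b + c + d = -8
  27a + 9b + 3c + d = -68
  125a + 25b + 5c + d = -224
  216a + 36b + 6c + d = -353
Solving the system yields a = -1, b = -3, c = -5, d = 1.
So p(x) = -x³ - 3x² - 5x + 1.
Then p(0) = 1.

1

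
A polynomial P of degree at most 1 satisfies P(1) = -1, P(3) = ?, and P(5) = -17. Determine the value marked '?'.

On equispaced nodes a degree-1 polynomial has vanishing second forward difference, so
  P(1) - 2·P(3) + P(5) = 0.
Substituting the known values and solving for P(3):
  -2·P(3) = 18
  P(3) = -9.

-9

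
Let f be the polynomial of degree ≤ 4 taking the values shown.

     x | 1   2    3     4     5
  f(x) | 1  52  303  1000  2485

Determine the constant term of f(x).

0

Write f(x) = ax^4 + bx^3 + cx^2 + dx + e. Substituting each data point gives a linear system:
  a + b + c + d + e = 1
  16a + 8b + 4c + 2d + e = 52
  81a + 27b + 9c + 3d + e = 303
  256a + 64b + 16c + 4d + e = 1000
  625a + 125b + 25c + 5d + e = 2485
Solving the system yields a = 4, b = 1, c = -6, d = 2, e = 0.
So f(x) = 4x⁴ + x³ - 6x² + 2x.
The constant term is 0.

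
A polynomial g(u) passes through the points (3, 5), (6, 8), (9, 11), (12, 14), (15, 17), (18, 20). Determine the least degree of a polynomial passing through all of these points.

1

Forward differences of the values at u = 3, 6, 9, 12, 15, 18:
  g  : 5  8  11  14  17  20
  Δ  : 3  3  3  3  3
  Δ^2: 0  0  0  0
  Δ^3: 0  0  0
  Δ^4: 0  0
  Δ^5: 0
The first differences are constant (3) and nonzero, while all higher differences vanish, so the minimal degree is 1.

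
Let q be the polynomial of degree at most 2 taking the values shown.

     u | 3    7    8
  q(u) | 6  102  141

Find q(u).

q(u) = 3u^2 - 6u - 3

Write q(u) = au^2 + bu + c. Substituting each data point gives a linear system:
  9a + 3b + c = 6
  49a + 7b + c = 102
  64a + 8b + c = 141
Solving the system yields a = 3, b = -6, c = -3.
So q(u) = 3u² - 6u - 3.
Check: q(3) = 6. ✓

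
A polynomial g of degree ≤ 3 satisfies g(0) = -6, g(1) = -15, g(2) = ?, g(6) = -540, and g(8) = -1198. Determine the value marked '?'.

-40

The 4 known points determine the degree-3 polynomial uniquely.
Write g(n) = an^3 + bn^2 + cn + d. Substituting each data point gives a linear system:
  d = -6
  a + b + c + d = -15
  216a + 36b + 6c + d = -540
  512a + 64b + 8c + d = -1198
Solving the system yields a = -2, b = -2, c = -5, d = -6.
So g(n) = -2n³ - 2n² - 5n - 6.
Then g(2) = -40.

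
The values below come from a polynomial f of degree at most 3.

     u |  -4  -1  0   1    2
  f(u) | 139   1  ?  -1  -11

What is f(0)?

-1

The 4 known points determine the degree-3 polynomial uniquely.
Write f(u) = au^3 + bu^2 + cu + d. Substituting each data point gives a linear system:
  -64a + 16b - 4c + d = 139
  -a + b - c + d = 1
  a + b + c + d = -1
  8a + 4b + 2c + d = -11
Solving the system yields a = -2, b = 1, c = 1, d = -1.
So f(u) = -2u³ + u² + u - 1.
Then f(0) = -1.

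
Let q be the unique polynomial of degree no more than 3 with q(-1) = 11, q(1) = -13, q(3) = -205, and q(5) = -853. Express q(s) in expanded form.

q(s) = -6s^3 - 3s^2 - 6s + 2

Write q(s) = as^3 + bs^2 + cs + d. Substituting each data point gives a linear system:
  -a + b - c + d = 11
  a + b + c + d = -13
  27a + 9b + 3c + d = -205
  125a + 25b + 5c + d = -853
Solving the system yields a = -6, b = -3, c = -6, d = 2.
So q(s) = -6s^3 - 3s^2 - 6s + 2.
Check: q(1) = -13. ✓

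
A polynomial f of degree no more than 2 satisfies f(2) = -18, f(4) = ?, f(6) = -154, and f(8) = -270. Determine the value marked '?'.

On equispaced nodes a degree-2 polynomial has vanishing third forward difference, so
  - f(2) + 3·f(4) - 3·f(6) + f(8) = 0.
Substituting the known values and solving for f(4):
  3·f(4) = -210
  f(4) = -70.

-70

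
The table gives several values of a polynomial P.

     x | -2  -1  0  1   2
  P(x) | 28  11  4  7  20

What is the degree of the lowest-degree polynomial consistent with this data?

2

Forward differences of the values at x = -2, -1, 0, 1, 2:
  P  : 28  11  4  7  20
  Δ  : -17  -7  3  13
  Δ^2: 10  10  10
  Δ^3: 0  0
  Δ^4: 0
The second differences are constant (10) and nonzero, while all higher differences vanish, so the minimal degree is 2.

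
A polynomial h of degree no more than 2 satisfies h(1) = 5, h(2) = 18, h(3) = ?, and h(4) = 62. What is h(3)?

37

The 3 known points determine the degree-2 polynomial uniquely.
Write h(x) = ax^2 + bx + c. Substituting each data point gives a linear system:
  a + b + c = 5
  4a + 2b + c = 18
  16a + 4b + c = 62
Solving the system yields a = 3, b = 4, c = -2.
So h(x) = 3x^2 + 4x - 2.
Then h(3) = 37.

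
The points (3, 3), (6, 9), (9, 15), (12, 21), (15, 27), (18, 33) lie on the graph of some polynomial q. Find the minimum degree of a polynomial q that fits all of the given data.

Forward differences of the values at s = 3, 6, 9, 12, 15, 18:
  q  : 3  9  15  21  27  33
  Δ  : 6  6  6  6  6
  Δ^2: 0  0  0  0
  Δ^3: 0  0  0
  Δ^4: 0  0
  Δ^5: 0
The first differences are constant (6) and nonzero, while all higher differences vanish, so the minimal degree is 1.

1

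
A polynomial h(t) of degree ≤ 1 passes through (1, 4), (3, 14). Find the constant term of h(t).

Write h(t) = at + b. Substituting each data point gives a linear system:
  a + b = 4
  3a + b = 14
Solving the system yields a = 5, b = -1.
So h(t) = 5t - 1.
The constant term is -1.

-1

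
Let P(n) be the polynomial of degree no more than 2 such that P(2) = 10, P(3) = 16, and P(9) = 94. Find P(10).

114

Using the Lagrange interpolation formula with nodes 2, 3, 9:
  L_0(n) = (n - 3)(n - 9) / 7
  L_1(n) = (n - 2)(n - 9) / -6
  L_2(n) = (n - 2)(n - 3) / 42
Then P(n) = 10·L_0(n) + 16·L_1(n) + 94·L_2(n).
Expanding and collecting terms gives P(n) = n^2 + n + 4.
Evaluating at n = 10: P(10) = 114.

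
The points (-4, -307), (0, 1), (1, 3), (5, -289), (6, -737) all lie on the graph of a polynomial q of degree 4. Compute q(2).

11

Write q(s) = as^4 + bs^3 + cs^2 + ds + e. Substituting each data point gives a linear system:
  256a - 64b + 16c - 4d + e = -307
  e = 1
  a + b + c + d + e = 3
  625a + 125b + 25c + 5d + e = -289
  1296a + 216b + 36c + 6d + e = -737
Solving the system yields a = -1, b = 2, c = 4, d = -3, e = 1.
So q(s) = -s^4 + 2s^3 + 4s^2 - 3s + 1.
Then q(2) = 11.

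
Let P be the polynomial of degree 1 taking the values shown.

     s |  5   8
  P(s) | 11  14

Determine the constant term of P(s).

Write P(s) = as + b. Substituting each data point gives a linear system:
  5a + b = 11
  8a + b = 14
Solving the system yields a = 1, b = 6.
So P(s) = s + 6.
The constant term is 6.

6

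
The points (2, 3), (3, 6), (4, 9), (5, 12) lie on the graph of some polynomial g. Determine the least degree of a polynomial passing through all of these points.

1

Forward differences of the values at t = 2, 3, 4, 5:
  g  : 3  6  9  12
  Δ  : 3  3  3
  Δ^2: 0  0
  Δ^3: 0
The first differences are constant (3) and nonzero, while all higher differences vanish, so the minimal degree is 1.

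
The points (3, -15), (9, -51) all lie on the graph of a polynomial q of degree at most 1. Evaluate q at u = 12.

Using the Lagrange interpolation formula with nodes 3, 9:
  L_0(u) = (u - 9) / -6
  L_1(u) = (u - 3) / 6
Then q(u) = -15·L_0(u) - 51·L_1(u).
Expanding and collecting terms gives q(u) = -6u + 3.
Evaluating at u = 12: q(12) = -69.

-69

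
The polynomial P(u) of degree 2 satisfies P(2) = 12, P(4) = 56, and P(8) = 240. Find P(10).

380

Write P(u) = au^2 + bu + c. Substituting each data point gives a linear system:
  4a + 2b + c = 12
  16a + 4b + c = 56
  64a + 8b + c = 240
Solving the system yields a = 4, b = -2, c = 0.
So P(u) = 4u² - 2u.
Then P(10) = 380.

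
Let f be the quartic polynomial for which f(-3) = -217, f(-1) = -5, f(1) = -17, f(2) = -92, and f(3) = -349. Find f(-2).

Write f(u) = au^4 + bu^3 + cu^2 + du + e. Substituting each data point gives a linear system:
  81a - 27b + 9c - 3d + e = -217
  a - b + c - d + e = -5
  a + b + c + d + e = -17
  16a + 8b + 4c + 2d + e = -92
  81a + 27b + 9c + 3d + e = -349
Solving the system yields a = -3, b = -2, c = -4, d = -4, e = -4.
So f(u) = -3u^4 - 2u^3 - 4u^2 - 4u - 4.
Then f(-2) = -44.

-44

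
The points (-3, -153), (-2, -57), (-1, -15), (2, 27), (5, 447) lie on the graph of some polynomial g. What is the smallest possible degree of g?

3

Divided differences on the nodes -3, -2, -1, 2, 5:
  order 0: -153  -57  -15  27  447
  order 1: 96  42  14  140
  order 2: -27  -7  21
  order 3: 4  4
  order 4: 0
The order-3 divided differences are all 4 (nonzero) and every higher order vanishes, so the data lies on a polynomial of degree exactly 3.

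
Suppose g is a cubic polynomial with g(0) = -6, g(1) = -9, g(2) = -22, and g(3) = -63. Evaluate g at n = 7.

Using the Lagrange interpolation formula with nodes 0, 1, 2, 3:
  L_0(n) = (n - 1)(n - 2)(n - 3) / -6
  L_1(n) = n(n - 2)(n - 3) / 2
  L_2(n) = n(n - 1)(n - 3) / -2
  L_3(n) = n(n - 1)(n - 2) / 6
Then g(n) = -6·L_0(n) - 9·L_1(n) - 22·L_2(n) - 63·L_3(n).
Expanding and collecting terms gives g(n) = -3n^3 + 4n^2 - 4n - 6.
Evaluating at n = 7: g(7) = -867.

-867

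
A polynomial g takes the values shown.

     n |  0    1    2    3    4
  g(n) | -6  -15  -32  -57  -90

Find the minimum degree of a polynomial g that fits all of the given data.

Forward differences of the values at n = 0, 1, 2, 3, 4:
  g  : -6  -15  -32  -57  -90
  Δ  : -9  -17  -25  -33
  Δ^2: -8  -8  -8
  Δ^3: 0  0
  Δ^4: 0
The second differences are constant (-8) and nonzero, while all higher differences vanish, so the minimal degree is 2.

2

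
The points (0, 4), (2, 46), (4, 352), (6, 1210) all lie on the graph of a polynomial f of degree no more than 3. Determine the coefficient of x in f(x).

Write f(x) = ax^3 + bx^2 + cx + d. Substituting each data point gives a linear system:
  d = 4
  8a + 4b + 2c + d = 46
  64a + 16b + 4c + d = 352
  216a + 36b + 6c + d = 1210
Solving the system yields a = 6, b = -3, c = 3, d = 4.
So f(x) = 6x^3 - 3x^2 + 3x + 4.
The coefficient of x is 3.

3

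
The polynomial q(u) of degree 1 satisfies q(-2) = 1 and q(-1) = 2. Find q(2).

5

Write q(u) = au + b. Substituting each data point gives a linear system:
  -2a + b = 1
  -a + b = 2
Solving the system yields a = 1, b = 3.
So q(u) = u + 3.
Then q(2) = 5.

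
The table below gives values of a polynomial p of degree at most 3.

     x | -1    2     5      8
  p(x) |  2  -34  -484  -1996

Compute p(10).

-3914

Using the Lagrange interpolation formula with nodes -1, 2, 5, 8:
  L_0(x) = (x - 2)(x - 5)(x - 8) / -162
  L_1(x) = (x + 1)(x - 5)(x - 8) / 54
  L_2(x) = (x + 1)(x - 2)(x - 8) / -54
  L_3(x) = (x + 1)(x - 2)(x - 5) / 162
Then p(x) = 2·L_0(x) - 34·L_1(x) - 484·L_2(x) - 1996·L_3(x).
Expanding and collecting terms gives p(x) = -4x³ + x² - x - 4.
Evaluating at x = 10: p(10) = -3914.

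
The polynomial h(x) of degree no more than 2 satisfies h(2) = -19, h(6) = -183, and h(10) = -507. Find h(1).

-3

Using the Lagrange interpolation formula with nodes 2, 6, 10:
  L_0(x) = (x - 6)(x - 10) / 32
  L_1(x) = (x - 2)(x - 10) / -16
  L_2(x) = (x - 2)(x - 6) / 32
Then h(x) = -19·L_0(x) - 183·L_1(x) - 507·L_2(x).
Expanding and collecting terms gives h(x) = -5x² - x + 3.
Evaluating at x = 1: h(1) = -3.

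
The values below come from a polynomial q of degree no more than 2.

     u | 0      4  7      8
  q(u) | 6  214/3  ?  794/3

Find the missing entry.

613/3

The 3 known points determine the degree-2 polynomial uniquely.
Write q(u) = au^2 + bu + c. Substituting each data point gives a linear system:
  c = 6
  16a + 4b + c = 214/3
  64a + 8b + c = 794/3
Solving the system yields a = 4, b = 1/3, c = 6.
So q(u) = 4u^2 + (1/3)u + 6.
Then q(7) = 613/3.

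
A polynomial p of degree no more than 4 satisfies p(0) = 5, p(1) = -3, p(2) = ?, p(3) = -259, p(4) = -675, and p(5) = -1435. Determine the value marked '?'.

-67

On equispaced nodes a degree-4 polynomial has vanishing fifth forward difference, so
  - p(0) + 5·p(1) - 10·p(2) + 10·p(3) - 5·p(4) + p(5) = 0.
Substituting the known values and solving for p(2):
  -10·p(2) = 670
  p(2) = -67.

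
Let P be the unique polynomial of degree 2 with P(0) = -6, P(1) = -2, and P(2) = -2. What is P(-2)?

-26

Forward differences of the values at n = 0, 1, 2:
  P  : -6  -2  -2
  Δ  : 4  0
  Δ^2: -4
The second differences are constant, confirming degree 2.
Interpolating (Newton forward form) and evaluating at n = -2 gives P(-2) = -26.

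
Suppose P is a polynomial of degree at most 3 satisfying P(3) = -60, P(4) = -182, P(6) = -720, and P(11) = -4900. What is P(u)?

Write P(u) = au^3 + bu^2 + cu + d. Substituting each data point gives a linear system:
  27a + 9b + 3c + d = -60
  64a + 16b + 4c + d = -182
  216a + 36b + 6c + d = -720
  1331a + 121b + 11c + d = -4900
Solving the system yields a = -4, b = 3, c = 5, d = 6.
So P(u) = -4u^3 + 3u^2 + 5u + 6.
Check: P(4) = -182. ✓

P(u) = -4u^3 + 3u^2 + 5u + 6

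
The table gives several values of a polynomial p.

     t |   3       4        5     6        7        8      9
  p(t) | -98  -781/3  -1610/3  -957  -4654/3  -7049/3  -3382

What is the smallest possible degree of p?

3

Forward differences of the values at t = 3, 4, 5, 6, 7, 8, 9:
  p  : -98  -781/3  -1610/3  -957  -4654/3  -7049/3  -3382
  Δ  : -487/3  -829/3  -1261/3  -1783/3  -2395/3  -3097/3
  Δ^2: -114  -144  -174  -204  -234
  Δ^3: -30  -30  -30  -30
  Δ^4: 0  0  0
  Δ^5: 0  0
  Δ^6: 0
The third differences are constant (-30) and nonzero, while all higher differences vanish, so the minimal degree is 3.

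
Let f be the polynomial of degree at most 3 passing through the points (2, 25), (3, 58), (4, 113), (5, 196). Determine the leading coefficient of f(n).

Write f(n) = an^3 + bn^2 + cn + d. Substituting each data point gives a linear system:
  8a + 4b + 2c + d = 25
  27a + 9b + 3c + d = 58
  64a + 16b + 4c + d = 113
  125a + 25b + 5c + d = 196
Solving the system yields a = 1, b = 2, c = 4, d = 1.
So f(n) = n^3 + 2n^2 + 4n + 1.
The leading coefficient is 1.

1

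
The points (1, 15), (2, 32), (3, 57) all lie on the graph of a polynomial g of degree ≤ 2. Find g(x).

Write g(x) = ax^2 + bx + c. Substituting each data point gives a linear system:
  a + b + c = 15
  4a + 2b + c = 32
  9a + 3b + c = 57
Solving the system yields a = 4, b = 5, c = 6.
So g(x) = 4x^2 + 5x + 6.
Check: g(3) = 57. ✓

g(x) = 4x^2 + 5x + 6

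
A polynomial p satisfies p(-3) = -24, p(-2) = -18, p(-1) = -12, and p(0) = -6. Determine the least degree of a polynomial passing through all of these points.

Forward differences of the values at t = -3, -2, -1, 0:
  p  : -24  -18  -12  -6
  Δ  : 6  6  6
  Δ^2: 0  0
  Δ^3: 0
The first differences are constant (6) and nonzero, while all higher differences vanish, so the minimal degree is 1.

1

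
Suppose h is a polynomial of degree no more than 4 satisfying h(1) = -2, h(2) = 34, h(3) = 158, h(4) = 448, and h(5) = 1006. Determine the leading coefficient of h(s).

1

Write h(s) = as^4 + bs^3 + cs^2 + ds + e. Substituting each data point gives a linear system:
  a + b + c + d + e = -2
  16a + 8b + 4c + 2d + e = 34
  81a + 27b + 9c + 3d + e = 158
  256a + 64b + 16c + 4d + e = 448
  625a + 125b + 25c + 5d + e = 1006
Solving the system yields a = 1, b = 3, c = 1, d = -3, e = -4.
So h(s) = s^4 + 3s^3 + s^2 - 3s - 4.
The leading coefficient is 1.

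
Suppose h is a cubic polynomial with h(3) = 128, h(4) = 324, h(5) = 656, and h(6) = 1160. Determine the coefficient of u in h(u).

2

Write h(u) = au^3 + bu^2 + cu + d. Substituting each data point gives a linear system:
  27a + 9b + 3c + d = 128
  64a + 16b + 4c + d = 324
  125a + 25b + 5c + d = 656
  216a + 36b + 6c + d = 1160
Solving the system yields a = 6, b = -4, c = 2, d = -4.
So h(u) = 6u³ - 4u² + 2u - 4.
The coefficient of u is 2.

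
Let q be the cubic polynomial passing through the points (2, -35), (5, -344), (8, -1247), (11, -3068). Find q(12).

-3935

Write q(t) = at^3 + bt^2 + ct + d. Substituting each data point gives a linear system:
  8a + 4b + 2c + d = -35
  125a + 25b + 5c + d = -344
  512a + 64b + 8c + d = -1247
  1331a + 121b + 11c + d = -3068
Solving the system yields a = -2, b = -3, c = -4, d = 1.
So q(t) = -2t^3 - 3t^2 - 4t + 1.
Then q(12) = -3935.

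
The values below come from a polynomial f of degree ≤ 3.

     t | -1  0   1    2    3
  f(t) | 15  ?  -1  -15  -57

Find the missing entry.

On equispaced nodes a degree-3 polynomial has vanishing fourth forward difference, so
  f(-1) - 4·f(0) + 6·f(1) - 4·f(2) + f(3) = 0.
Substituting the known values and solving for f(0):
  -4·f(0) = -12
  f(0) = 3.

3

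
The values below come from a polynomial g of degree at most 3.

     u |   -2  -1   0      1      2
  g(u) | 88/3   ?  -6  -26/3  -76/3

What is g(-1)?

2/3

On equispaced nodes a degree-3 polynomial has vanishing fourth forward difference, so
  g(-2) - 4·g(-1) + 6·g(0) - 4·g(1) + g(2) = 0.
Substituting the known values and solving for g(-1):
  -4·g(-1) = -8/3
  g(-1) = 2/3.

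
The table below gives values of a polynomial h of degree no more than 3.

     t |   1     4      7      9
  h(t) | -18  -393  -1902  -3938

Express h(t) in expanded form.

h(t) = -5t^3 - 3t^2 - 5t - 5

Using the Lagrange interpolation formula with nodes 1, 4, 7, 9:
  L_0(t) = (t - 4)(t - 7)(t - 9) / -144
  L_1(t) = (t - 1)(t - 7)(t - 9) / 45
  L_2(t) = (t - 1)(t - 4)(t - 9) / -36
  L_3(t) = (t - 1)(t - 4)(t - 7) / 80
Then h(t) = -18·L_0(t) - 393·L_1(t) - 1902·L_2(t) - 3938·L_3(t).
Expanding and collecting terms gives h(t) = -5t³ - 3t² - 5t - 5.
Check: h(9) = -3938. ✓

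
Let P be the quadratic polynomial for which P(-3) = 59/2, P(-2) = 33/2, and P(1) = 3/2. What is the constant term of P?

5/2

Write P(n) = an^2 + bn + c. Substituting each data point gives a linear system:
  9a - 3b + c = 59/2
  4a - 2b + c = 33/2
  a + b + c = 3/2
Solving the system yields a = 2, b = -3, c = 5/2.
So P(n) = 2n^2 - 3n + 5/2.
The constant term is 5/2.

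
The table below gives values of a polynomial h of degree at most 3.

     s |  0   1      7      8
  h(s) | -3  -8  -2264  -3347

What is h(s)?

h(s) = -6s^3 - 5s^2 + 6s - 3

Write h(s) = as^3 + bs^2 + cs + d. Substituting each data point gives a linear system:
  d = -3
  a + b + c + d = -8
  343a + 49b + 7c + d = -2264
  512a + 64b + 8c + d = -3347
Solving the system yields a = -6, b = -5, c = 6, d = -3.
So h(s) = -6s^3 - 5s^2 + 6s - 3.
Check: h(0) = -3. ✓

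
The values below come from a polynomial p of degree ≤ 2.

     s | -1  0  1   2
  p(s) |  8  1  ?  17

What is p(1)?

The 3 known points determine the degree-2 polynomial uniquely.
Write p(s) = as^2 + bs + c. Substituting each data point gives a linear system:
  a - b + c = 8
  c = 1
  4a + 2b + c = 17
Solving the system yields a = 5, b = -2, c = 1.
So p(s) = 5s^2 - 2s + 1.
Then p(1) = 4.

4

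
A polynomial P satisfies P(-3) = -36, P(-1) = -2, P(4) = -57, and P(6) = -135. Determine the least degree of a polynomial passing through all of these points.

2

Divided differences on the nodes -3, -1, 4, 6:
  order 0: -36  -2  -57  -135
  order 1: 17  -11  -39
  order 2: -4  -4
  order 3: 0
The order-2 divided differences are all -4 (nonzero) and every higher order vanishes, so the data lies on a polynomial of degree exactly 2.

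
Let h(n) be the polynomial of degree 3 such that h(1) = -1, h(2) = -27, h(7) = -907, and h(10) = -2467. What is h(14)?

Write h(n) = an^3 + bn^2 + cn + d. Substituting each data point gives a linear system:
  a + b + c + d = -1
  8a + 4b + 2c + d = -27
  343a + 49b + 7c + d = -907
  1000a + 100b + 10c + d = -2467
Solving the system yields a = -2, b = -5, c = 3, d = 3.
So h(n) = -2n³ - 5n² + 3n + 3.
Then h(14) = -6423.

-6423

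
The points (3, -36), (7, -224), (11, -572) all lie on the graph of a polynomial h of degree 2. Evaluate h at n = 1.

Using the Lagrange interpolation formula with nodes 3, 7, 11:
  L_0(n) = (n - 7)(n - 11) / 32
  L_1(n) = (n - 3)(n - 11) / -16
  L_2(n) = (n - 3)(n - 7) / 32
Then h(n) = -36·L_0(n) - 224·L_1(n) - 572·L_2(n).
Expanding and collecting terms gives h(n) = -5n² + 3n.
Evaluating at n = 1: h(1) = -2.

-2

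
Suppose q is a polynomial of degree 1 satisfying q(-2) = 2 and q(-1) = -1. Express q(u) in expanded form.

Using the Lagrange interpolation formula with nodes -2, -1:
  L_0(u) = (u + 1) / -1
  L_1(u) = (u + 2) / 1
Then q(u) = 2·L_0(u) - 1·L_1(u).
Expanding and collecting terms gives q(u) = -3u - 4.
Check: q(-2) = 2. ✓

q(u) = -3u - 4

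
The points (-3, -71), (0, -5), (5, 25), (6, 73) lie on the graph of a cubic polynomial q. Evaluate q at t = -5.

Write q(t) = at^3 + bt^2 + ct + d. Substituting each data point gives a linear system:
  -27a + 9b - 3c + d = -71
  d = -5
  125a + 25b + 5c + d = 25
  216a + 36b + 6c + d = 73
Solving the system yields a = 1, b = -4, c = 1, d = -5.
So q(t) = t^3 - 4t^2 + t - 5.
Then q(-5) = -235.

-235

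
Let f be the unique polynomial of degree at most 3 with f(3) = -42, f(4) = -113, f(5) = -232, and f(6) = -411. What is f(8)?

-997

Write f(t) = at^3 + bt^2 + ct + d. Substituting each data point gives a linear system:
  27a + 9b + 3c + d = -42
  64a + 16b + 4c + d = -113
  125a + 25b + 5c + d = -232
  216a + 36b + 6c + d = -411
Solving the system yields a = -2, b = 0, c = 3, d = 3.
So f(t) = -2t^3 + 3t + 3.
Then f(8) = -997.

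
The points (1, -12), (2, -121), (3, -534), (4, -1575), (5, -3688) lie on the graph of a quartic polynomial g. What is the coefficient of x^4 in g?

-5

Write g(x) = ax^4 + bx^3 + cx^2 + dx + e. Substituting each data point gives a linear system:
  a + b + c + d + e = -12
  16a + 8b + 4c + 2d + e = -121
  81a + 27b + 9c + 3d + e = -534
  256a + 64b + 16c + 4d + e = -1575
  625a + 125b + 25c + 5d + e = -3688
Solving the system yields a = -5, b = -4, c = -3, d = 3, e = -3.
So g(x) = -5x^4 - 4x^3 - 3x^2 + 3x - 3.
The leading coefficient is -5.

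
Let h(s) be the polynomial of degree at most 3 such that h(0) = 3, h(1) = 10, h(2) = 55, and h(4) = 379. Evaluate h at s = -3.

Write h(s) = as^3 + bs^2 + cs + d. Substituting each data point gives a linear system:
  d = 3
  a + b + c + d = 10
  8a + 4b + 2c + d = 55
  64a + 16b + 4c + d = 379
Solving the system yields a = 5, b = 4, c = -2, d = 3.
So h(s) = 5s^3 + 4s^2 - 2s + 3.
Then h(-3) = -90.

-90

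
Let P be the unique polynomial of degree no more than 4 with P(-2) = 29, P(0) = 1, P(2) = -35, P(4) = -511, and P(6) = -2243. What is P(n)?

Write P(n) = an^4 + bn^3 + cn^2 + dn + e. Substituting each data point gives a linear system:
  16a - 8b + 4c - 2d + e = 29
  e = 1
  16a + 8b + 4c + 2d + e = -35
  256a + 64b + 16c + 4d + e = -511
  1296a + 216b + 36c + 6d + e = -2243
Solving the system yields a = -1, b = -5, c = 3, d = 4, e = 1.
So P(n) = -n^4 - 5n^3 + 3n^2 + 4n + 1.
Check: P(6) = -2243. ✓

P(n) = -n^4 - 5n^3 + 3n^2 + 4n + 1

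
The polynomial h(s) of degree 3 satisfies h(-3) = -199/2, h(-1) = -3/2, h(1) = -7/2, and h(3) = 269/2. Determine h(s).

Write h(s) = as^3 + bs^2 + cs + d. Substituting each data point gives a linear system:
  -27a + 9b - 3c + d = -199/2
  -a + b - c + d = -3/2
  a + b + c + d = -7/2
  27a + 9b + 3c + d = 269/2
Solving the system yields a = 5, b = 5/2, c = -6, d = -5.
So h(s) = 5s³ + (5/2)s² - 6s - 5.
Check: h(-1) = -3/2. ✓

h(s) = 5s^3 + (5/2)s^2 - 6s - 5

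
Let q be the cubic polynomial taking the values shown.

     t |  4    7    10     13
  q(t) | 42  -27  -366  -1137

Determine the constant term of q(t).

-6

Write q(t) = at^3 + bt^2 + ct + d. Substituting each data point gives a linear system:
  64a + 16b + 4c + d = 42
  343a + 49b + 7c + d = -27
  1000a + 100b + 10c + d = -366
  2197a + 169b + 13c + d = -1137
Solving the system yields a = -1, b = 6, c = 4, d = -6.
So q(t) = -t^3 + 6t^2 + 4t - 6.
The constant term is -6.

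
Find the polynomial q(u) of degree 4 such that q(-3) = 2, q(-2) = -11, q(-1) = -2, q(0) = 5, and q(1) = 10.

q(u) = u^4 + 2u^3 - 2u^2 + 4u + 5

Write q(u) = au^4 + bu^3 + cu^2 + du + e. Substituting each data point gives a linear system:
  81a - 27b + 9c - 3d + e = 2
  16a - 8b + 4c - 2d + e = -11
  a - b + c - d + e = -2
  e = 5
  a + b + c + d + e = 10
Solving the system yields a = 1, b = 2, c = -2, d = 4, e = 5.
So q(u) = u^4 + 2u^3 - 2u^2 + 4u + 5.
Check: q(-1) = -2. ✓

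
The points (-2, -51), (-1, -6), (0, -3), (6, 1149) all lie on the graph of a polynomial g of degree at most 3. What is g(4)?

309

Using the Lagrange interpolation formula with nodes -2, -1, 0, 6:
  L_0(s) = (s + 1)s(s - 6) / -16
  L_1(s) = (s + 2)s(s - 6) / 7
  L_2(s) = (s + 2)(s + 1)(s - 6) / -12
  L_3(s) = (s + 2)(s + 1)s / 336
Then g(s) = -51·L_0(s) - 6·L_1(s) - 3·L_2(s) + 1149·L_3(s).
Expanding and collecting terms gives g(s) = 6s^3 - 3s^2 - 6s - 3.
Evaluating at s = 4: g(4) = 309.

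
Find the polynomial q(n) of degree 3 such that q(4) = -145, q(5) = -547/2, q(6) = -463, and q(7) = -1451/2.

q(n) = -2n^3 - (1/2)n^2 - 2n - 1

Write q(n) = an^3 + bn^2 + cn + d. Substituting each data point gives a linear system:
  64a + 16b + 4c + d = -145
  125a + 25b + 5c + d = -547/2
  216a + 36b + 6c + d = -463
  343a + 49b + 7c + d = -1451/2
Solving the system yields a = -2, b = -1/2, c = -2, d = -1.
So q(n) = -2n^3 - (1/2)n^2 - 2n - 1.
Check: q(4) = -145. ✓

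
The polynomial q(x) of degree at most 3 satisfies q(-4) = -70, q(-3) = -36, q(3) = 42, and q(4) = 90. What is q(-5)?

Write q(x) = ax^3 + bx^2 + cx + d. Substituting each data point gives a linear system:
  -64a + 16b - 4c + d = -70
  -27a + 9b - 3c + d = -36
  27a + 9b + 3c + d = 42
  64a + 16b + 4c + d = 90
Solving the system yields a = 1, b = 1, c = 4, d = -6.
So q(x) = x^3 + x^2 + 4x - 6.
Then q(-5) = -126.

-126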